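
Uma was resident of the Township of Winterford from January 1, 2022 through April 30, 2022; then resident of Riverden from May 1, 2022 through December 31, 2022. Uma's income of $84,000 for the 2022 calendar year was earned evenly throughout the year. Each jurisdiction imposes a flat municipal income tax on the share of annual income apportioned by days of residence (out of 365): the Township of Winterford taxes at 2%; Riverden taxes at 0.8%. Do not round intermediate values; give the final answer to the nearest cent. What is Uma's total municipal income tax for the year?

The Township of Winterford, January 1 – April 30, 2022: 120 days → $84,000 × 2% × 120/365 = $552.3288
Riverden, May 1 – December 31, 2022: 245 days → $84,000 × 0.8% × 245/365 = $451.0685
Total = $1,003.3973

$1,003.40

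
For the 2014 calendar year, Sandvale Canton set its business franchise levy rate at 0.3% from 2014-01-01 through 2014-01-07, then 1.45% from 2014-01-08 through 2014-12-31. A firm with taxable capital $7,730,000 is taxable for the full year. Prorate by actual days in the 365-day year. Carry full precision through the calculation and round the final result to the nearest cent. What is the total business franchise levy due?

2014-01-01 to 2014-01-07: 7 days at 0.3% → $7,730,000 × 0.3% × 7/365 = $444.7397
2014-01-08 to 2014-12-31: 358 days at 1.45% → $7,730,000 × 1.45% × 358/365 = $109,935.4247
Total = $110,380.1644

$110,380.16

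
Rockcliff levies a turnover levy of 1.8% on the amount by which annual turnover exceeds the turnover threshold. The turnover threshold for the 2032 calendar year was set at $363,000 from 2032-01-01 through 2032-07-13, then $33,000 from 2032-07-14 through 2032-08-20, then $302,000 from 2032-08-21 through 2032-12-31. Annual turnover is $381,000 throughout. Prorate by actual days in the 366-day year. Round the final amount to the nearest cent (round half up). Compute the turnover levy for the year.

2032-01-01 to 2032-07-13: 195 days, exemption $363,000 → ($381,000 − $363,000) × 1.8% × 195/366 = $172.6230
2032-07-14 to 2032-08-20: 38 days, exemption $33,000 → ($381,000 − $33,000) × 1.8% × 38/366 = $650.3607
2032-08-21 to 2032-12-31: 133 days, exemption $302,000 → ($381,000 − $302,000) × 1.8% × 133/366 = $516.7377
Total = $1,339.7213

$1,339.72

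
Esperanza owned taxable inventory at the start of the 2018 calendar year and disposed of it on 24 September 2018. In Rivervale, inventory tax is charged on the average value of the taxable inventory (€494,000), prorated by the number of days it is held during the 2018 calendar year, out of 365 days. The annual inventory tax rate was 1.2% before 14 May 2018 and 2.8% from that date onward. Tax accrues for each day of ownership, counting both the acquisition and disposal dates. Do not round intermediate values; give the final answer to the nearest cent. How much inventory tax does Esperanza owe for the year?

€7,238.12

1 January – 13 May 2018: 133 days at 1.2% → €494,000 × 1.2% × 133/365 = €2,160.0658
14 May – 24 September 2018: 134 days at 2.8% → €494,000 × 2.8% × 134/365 = €5,078.0493
Total = €7,238.1151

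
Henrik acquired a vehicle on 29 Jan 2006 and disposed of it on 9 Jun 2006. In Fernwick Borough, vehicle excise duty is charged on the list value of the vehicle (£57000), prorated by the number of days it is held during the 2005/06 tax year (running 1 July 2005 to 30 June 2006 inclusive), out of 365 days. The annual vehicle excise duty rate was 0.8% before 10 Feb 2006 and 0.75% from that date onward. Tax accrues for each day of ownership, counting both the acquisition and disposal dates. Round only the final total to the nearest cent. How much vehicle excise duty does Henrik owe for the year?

£155.54

29 Jan – 9 Feb 2006: 12 days at 0.8% → £57000 × 0.8% × 12/365 = £14.9918
10 Feb – 9 Jun 2006: 120 days at 0.75% → £57000 × 0.75% × 120/365 = £140.5479
Total = £155.5397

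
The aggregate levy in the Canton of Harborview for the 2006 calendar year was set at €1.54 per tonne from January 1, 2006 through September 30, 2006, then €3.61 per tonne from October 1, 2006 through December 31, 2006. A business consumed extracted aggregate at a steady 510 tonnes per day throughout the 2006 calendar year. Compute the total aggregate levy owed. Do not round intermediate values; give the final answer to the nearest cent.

€383,795.40

January 1 – September 30, 2006: 273 days × 510 tonnes/day = 139,230 tonnes at €1.54/tonne → €214,414.20
October 1 – December 31, 2006: 92 days × 510 tonnes/day = 46,920 tonnes at €3.61/tonne → €169,381.20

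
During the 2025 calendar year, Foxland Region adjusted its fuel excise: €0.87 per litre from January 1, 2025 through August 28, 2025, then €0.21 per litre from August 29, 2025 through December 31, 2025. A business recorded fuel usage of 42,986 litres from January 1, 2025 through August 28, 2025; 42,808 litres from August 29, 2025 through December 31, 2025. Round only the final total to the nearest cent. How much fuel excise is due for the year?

€46,387.50

January 1 – August 28, 2025: 42,986 litres at €0.87/litre → €37,397.82
August 29 – December 31, 2025: 42,808 litres at €0.21/litre → €8,989.68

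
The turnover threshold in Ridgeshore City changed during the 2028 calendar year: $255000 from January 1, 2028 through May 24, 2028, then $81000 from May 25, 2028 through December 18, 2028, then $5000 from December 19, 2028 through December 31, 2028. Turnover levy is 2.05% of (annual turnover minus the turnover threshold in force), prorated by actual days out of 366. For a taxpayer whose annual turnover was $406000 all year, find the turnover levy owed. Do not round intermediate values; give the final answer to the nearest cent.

January 1 – May 24, 2028: 145 days, exemption $255000 → ($406000 − $255000) × 2.05% × 145/366 = $1226.3593
May 25 – December 18, 2028: 208 days, exemption $81000 → ($406000 − $81000) × 2.05% × 208/366 = $3786.3388
December 19 – December 31, 2028: 13 days, exemption $5000 → ($406000 − $5000) × 2.05% × 13/366 = $291.9850
Total = $5304.6831

$5304.68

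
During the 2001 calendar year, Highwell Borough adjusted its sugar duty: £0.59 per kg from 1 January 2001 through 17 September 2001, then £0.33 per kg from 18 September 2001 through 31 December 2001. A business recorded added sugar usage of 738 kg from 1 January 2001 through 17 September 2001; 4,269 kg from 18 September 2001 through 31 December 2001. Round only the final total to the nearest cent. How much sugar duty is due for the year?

1 January – 17 September 2001: 738 kg at £0.59/kg → £435.42
18 September – 31 December 2001: 4,269 kg at £0.33/kg → £1,408.77

£1,844.19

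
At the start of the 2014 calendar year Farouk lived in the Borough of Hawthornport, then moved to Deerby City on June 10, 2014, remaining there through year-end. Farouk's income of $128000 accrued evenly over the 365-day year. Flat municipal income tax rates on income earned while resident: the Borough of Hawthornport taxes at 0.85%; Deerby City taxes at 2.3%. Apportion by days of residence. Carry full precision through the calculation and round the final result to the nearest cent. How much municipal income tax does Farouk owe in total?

$2130.41

The Borough of Hawthornport, January 1 – June 9, 2014: 160 days → $128000 × 0.85% × 160/365 = $476.9315
Deerby City, June 10 – December 31, 2014: 205 days → $128000 × 2.3% × 205/365 = $1653.4795
Total = $2130.4110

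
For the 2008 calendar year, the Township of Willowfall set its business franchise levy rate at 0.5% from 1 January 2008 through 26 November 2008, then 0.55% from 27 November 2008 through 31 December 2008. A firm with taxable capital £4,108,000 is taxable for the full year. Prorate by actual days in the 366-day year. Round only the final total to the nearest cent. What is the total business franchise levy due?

£20,736.42

1 January – 26 November 2008: 331 days at 0.5% → £4,108,000 × 0.5% × 331/366 = £18,575.7923
27 November – 31 December 2008: 35 days at 0.55% → £4,108,000 × 0.55% × 35/366 = £2,160.6284
Total = £20,736.4208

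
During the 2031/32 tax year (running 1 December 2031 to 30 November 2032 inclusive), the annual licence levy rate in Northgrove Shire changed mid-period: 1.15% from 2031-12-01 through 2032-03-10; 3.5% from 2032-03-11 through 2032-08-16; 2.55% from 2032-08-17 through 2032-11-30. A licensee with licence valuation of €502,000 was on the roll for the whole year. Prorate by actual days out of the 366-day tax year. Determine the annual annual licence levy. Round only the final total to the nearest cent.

€12,933.36

2031-12-01 to 2032-03-10: 101 days at 1.15% → €502,000 × 1.15% × 101/366 = €1,593.0956
2032-03-11 to 2032-08-16: 159 days at 3.5% → €502,000 × 3.5% × 159/366 = €7,632.8689
2032-08-17 to 2032-11-30: 106 days at 2.55% → €502,000 × 2.55% × 106/366 = €3,707.3934
Total = €12,933.3579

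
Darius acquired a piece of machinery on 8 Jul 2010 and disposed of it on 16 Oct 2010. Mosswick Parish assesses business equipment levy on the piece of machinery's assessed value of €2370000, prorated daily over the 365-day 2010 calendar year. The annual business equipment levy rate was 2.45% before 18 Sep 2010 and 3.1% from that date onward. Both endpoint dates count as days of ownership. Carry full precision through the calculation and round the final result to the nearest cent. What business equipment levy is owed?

€17291.26

8 Jul – 17 Sep 2010: 72 days at 2.45% → €2370000 × 2.45% × 72/365 = €11453.9178
18 Sep – 16 Oct 2010: 29 days at 3.1% → €2370000 × 3.1% × 29/365 = €5837.3425
Total = €17291.2603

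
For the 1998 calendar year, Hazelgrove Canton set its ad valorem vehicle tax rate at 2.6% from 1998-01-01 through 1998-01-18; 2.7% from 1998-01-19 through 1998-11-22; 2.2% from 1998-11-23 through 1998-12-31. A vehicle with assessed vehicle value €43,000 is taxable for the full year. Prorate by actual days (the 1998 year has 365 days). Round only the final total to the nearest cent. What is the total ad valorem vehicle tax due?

€1,135.91

1998-01-01 to 1998-01-18: 18 days at 2.6% → €43,000 × 2.6% × 18/365 = €55.1342
1998-01-19 to 1998-11-22: 308 days at 2.7% → €43,000 × 2.7% × 308/365 = €979.6932
1998-11-23 to 1998-12-31: 39 days at 2.2% → €43,000 × 2.2% × 39/365 = €101.0795
Total = €1,135.9068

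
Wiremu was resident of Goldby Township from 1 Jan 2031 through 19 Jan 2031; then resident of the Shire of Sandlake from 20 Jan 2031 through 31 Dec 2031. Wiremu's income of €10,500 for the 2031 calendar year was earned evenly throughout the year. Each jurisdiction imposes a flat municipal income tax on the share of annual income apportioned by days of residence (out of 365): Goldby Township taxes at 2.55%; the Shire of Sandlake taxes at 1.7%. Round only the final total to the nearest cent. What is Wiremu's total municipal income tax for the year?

€183.15

Goldby Township, 1 Jan – 19 Jan 2031: 19 days → €10,500 × 2.55% × 19/365 = €13.9377
The Shire of Sandlake, 20 Jan – 31 Dec 2031: 346 days → €10,500 × 1.7% × 346/365 = €169.2082
Total = €183.1459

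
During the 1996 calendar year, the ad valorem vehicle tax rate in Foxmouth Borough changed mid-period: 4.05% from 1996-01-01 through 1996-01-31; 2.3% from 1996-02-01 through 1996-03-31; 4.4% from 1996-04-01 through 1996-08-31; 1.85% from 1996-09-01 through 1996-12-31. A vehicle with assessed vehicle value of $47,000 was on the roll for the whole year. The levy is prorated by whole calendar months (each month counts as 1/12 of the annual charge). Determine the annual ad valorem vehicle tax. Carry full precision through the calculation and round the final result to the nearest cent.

$1,490.29

1996-01-01 to 1996-01-31: 1 month at 4.05% → $47,000 × 4.05% × 1/12 = $158.6250
1996-02-01 to 1996-03-31: 2 months at 2.3% → $47,000 × 2.3% × 2/12 = $180.1667
1996-04-01 to 1996-08-31: 5 months at 4.4% → $47,000 × 4.4% × 5/12 = $861.6667
1996-09-01 to 1996-12-31: 4 months at 1.85% → $47,000 × 1.85% × 4/12 = $289.8333
Total = $1,490.2917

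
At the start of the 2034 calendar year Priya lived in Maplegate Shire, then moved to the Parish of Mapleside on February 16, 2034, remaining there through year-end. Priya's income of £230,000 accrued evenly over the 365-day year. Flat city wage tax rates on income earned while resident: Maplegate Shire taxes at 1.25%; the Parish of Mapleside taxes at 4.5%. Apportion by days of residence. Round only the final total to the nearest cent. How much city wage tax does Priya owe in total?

£9,407.95

Maplegate Shire, January 1 – February 15, 2034: 46 days → £230,000 × 1.25% × 46/365 = £362.3288
The Parish of Mapleside, February 16 – December 31, 2034: 319 days → £230,000 × 4.5% × 319/365 = £9,045.6164
Total = £9,407.9452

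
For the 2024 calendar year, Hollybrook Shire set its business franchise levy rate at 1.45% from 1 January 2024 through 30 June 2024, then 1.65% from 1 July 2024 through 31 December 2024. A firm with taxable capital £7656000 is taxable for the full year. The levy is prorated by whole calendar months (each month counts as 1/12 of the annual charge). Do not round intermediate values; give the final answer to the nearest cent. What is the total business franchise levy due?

£118668.00

1 January – 30 June 2024: 6 months at 1.45% → £7656000 × 1.45% × 6/12 = £55506.0000
1 July – 31 December 2024: 6 months at 1.65% → £7656000 × 1.65% × 6/12 = £63162.0000
Total = £118668.0000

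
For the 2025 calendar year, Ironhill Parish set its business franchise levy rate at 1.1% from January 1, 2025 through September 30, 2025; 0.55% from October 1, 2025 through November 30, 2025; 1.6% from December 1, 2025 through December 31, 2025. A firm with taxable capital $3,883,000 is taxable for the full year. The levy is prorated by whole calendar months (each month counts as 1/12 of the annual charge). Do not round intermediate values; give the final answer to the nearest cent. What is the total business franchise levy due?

$40,771.50

January 1 – September 30, 2025: 9 months at 1.1% → $3,883,000 × 1.1% × 9/12 = $32,034.7500
October 1 – November 30, 2025: 2 months at 0.55% → $3,883,000 × 0.55% × 2/12 = $3,559.4167
December 1 – December 31, 2025: 1 month at 1.6% → $3,883,000 × 1.6% × 1/12 = $5,177.3333
Total = $40,771.5000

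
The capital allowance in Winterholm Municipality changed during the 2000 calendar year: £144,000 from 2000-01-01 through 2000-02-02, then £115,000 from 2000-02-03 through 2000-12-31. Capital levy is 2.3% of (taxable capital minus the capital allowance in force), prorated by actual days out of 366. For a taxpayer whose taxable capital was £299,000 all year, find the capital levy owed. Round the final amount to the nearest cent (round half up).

2000-01-01 to 2000-02-02: 33 days, exemption £144,000 → (£299,000 − £144,000) × 2.3% × 33/366 = £321.4344
2000-02-03 to 2000-12-31: 333 days, exemption £115,000 → (£299,000 − £115,000) × 2.3% × 333/366 = £3,850.4262
Total = £4,171.8607

£4,171.86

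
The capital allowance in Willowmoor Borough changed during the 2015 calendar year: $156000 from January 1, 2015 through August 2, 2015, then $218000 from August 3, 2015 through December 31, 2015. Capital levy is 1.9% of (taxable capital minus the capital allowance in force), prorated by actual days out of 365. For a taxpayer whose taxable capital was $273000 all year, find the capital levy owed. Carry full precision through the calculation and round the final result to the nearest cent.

$1735.66

January 1 – August 2, 2015: 214 days, exemption $156000 → ($273000 − $156000) × 1.9% × 214/365 = $1303.3479
August 3 – December 31, 2015: 151 days, exemption $218000 → ($273000 − $218000) × 1.9% × 151/365 = $432.3151
Total = $1735.6630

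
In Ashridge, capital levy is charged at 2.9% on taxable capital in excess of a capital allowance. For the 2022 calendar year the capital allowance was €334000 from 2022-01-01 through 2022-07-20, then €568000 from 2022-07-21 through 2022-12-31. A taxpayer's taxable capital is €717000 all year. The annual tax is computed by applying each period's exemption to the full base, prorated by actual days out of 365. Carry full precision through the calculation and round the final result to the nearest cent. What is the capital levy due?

€8057.95

2022-01-01 to 2022-07-20: 201 days, exemption €334000 → (€717000 − €334000) × 2.9% × 201/365 = €6116.4575
2022-07-21 to 2022-12-31: 164 days, exemption €568000 → (€717000 − €568000) × 2.9% × 164/365 = €1941.4904
Total = €8057.9479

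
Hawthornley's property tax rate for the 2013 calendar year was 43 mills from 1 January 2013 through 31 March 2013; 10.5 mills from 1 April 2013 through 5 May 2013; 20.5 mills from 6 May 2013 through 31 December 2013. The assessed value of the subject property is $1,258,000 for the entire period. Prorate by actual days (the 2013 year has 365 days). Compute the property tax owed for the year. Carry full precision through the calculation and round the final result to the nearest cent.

1 January – 31 March 2013: 90 days at 43 mills → $1,258,000 × 4.3% × 90/365 = $13,338.2466
1 April – 5 May 2013: 35 days at 10.5 mills → $1,258,000 × 1.05% × 35/365 = $1,266.6164
6 May – 31 December 2013: 240 days at 20.5 mills → $1,258,000 × 2.05% × 240/365 = $16,957.1507
Total = $31,562.0137

$31,562.01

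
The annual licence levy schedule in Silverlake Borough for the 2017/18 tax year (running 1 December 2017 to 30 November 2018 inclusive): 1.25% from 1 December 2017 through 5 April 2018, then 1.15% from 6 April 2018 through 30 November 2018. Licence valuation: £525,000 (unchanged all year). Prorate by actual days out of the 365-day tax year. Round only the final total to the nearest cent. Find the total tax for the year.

£6,218.73

1 December 2017 – 5 April 2018: 126 days at 1.25% → £525,000 × 1.25% × 126/365 = £2,265.4110
6 April – 30 November 2018: 239 days at 1.15% → £525,000 × 1.15% × 239/365 = £3,953.3219
Total = £6,218.7329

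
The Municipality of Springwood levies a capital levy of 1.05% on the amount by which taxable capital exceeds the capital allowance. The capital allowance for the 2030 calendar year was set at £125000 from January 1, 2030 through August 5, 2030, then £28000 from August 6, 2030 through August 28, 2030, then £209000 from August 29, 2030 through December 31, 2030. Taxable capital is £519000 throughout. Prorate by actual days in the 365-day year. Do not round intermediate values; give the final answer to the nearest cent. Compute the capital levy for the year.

January 1 – August 5, 2030: 217 days, exemption £125000 → (£519000 − £125000) × 1.05% × 217/365 = £2459.5315
August 6 – August 28, 2030: 23 days, exemption £28000 → (£519000 − £28000) × 1.05% × 23/365 = £324.8671
August 29 – December 31, 2030: 125 days, exemption £209000 → (£519000 − £209000) × 1.05% × 125/365 = £1114.7260
Total = £3899.1247

£3899.12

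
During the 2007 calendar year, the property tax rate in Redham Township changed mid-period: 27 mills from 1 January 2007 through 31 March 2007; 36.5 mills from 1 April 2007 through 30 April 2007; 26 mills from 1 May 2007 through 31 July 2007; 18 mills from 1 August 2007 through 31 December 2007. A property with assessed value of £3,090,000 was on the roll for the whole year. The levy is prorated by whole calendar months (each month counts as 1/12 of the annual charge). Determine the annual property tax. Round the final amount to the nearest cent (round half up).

£73,516.25

1 January – 31 March 2007: 3 months at 27 mills → £3,090,000 × 2.7% × 3/12 = £20,857.5000
1 April – 30 April 2007: 1 month at 36.5 mills → £3,090,000 × 3.65% × 1/12 = £9,398.7500
1 May – 31 July 2007: 3 months at 26 mills → £3,090,000 × 2.6% × 3/12 = £20,085.0000
1 August – 31 December 2007: 5 months at 18 mills → £3,090,000 × 1.8% × 5/12 = £23,175.0000
Total = £73,516.2500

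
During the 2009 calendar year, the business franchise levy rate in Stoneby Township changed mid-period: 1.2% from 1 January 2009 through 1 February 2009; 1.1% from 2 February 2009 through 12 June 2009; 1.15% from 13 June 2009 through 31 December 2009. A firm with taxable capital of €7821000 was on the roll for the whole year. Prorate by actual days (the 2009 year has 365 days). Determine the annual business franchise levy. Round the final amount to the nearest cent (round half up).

1 January – 1 February 2009: 32 days at 1.2% → €7821000 × 1.2% × 32/365 = €8228.1205
2 February – 12 June 2009: 131 days at 1.1% → €7821000 × 1.1% × 131/365 = €30876.8795
13 June – 31 December 2009: 202 days at 1.15% → €7821000 × 1.15% × 202/365 = €49775.8438
Total = €88880.8438

€88880.84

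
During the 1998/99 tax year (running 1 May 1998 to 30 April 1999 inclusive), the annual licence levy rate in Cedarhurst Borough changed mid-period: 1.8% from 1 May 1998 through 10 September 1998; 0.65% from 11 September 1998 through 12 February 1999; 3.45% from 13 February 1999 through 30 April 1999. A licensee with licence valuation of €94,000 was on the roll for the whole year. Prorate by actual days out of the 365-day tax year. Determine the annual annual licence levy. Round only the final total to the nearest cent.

1 May – 10 September 1998: 133 days at 1.8% → €94,000 × 1.8% × 133/365 = €616.5370
11 September 1998 – 12 February 1999: 155 days at 0.65% → €94,000 × 0.65% × 155/365 = €259.4658
13 February – 30 April 1999: 77 days at 3.45% → €94,000 × 3.45% × 77/365 = €684.1397
Total = €1,560.1425

€1,560.14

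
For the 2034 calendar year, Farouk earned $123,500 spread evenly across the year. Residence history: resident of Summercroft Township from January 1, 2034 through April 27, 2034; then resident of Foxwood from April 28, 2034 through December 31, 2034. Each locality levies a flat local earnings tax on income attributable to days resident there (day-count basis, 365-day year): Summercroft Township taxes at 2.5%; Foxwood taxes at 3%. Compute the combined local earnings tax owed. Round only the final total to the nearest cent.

Summercroft Township, January 1 – April 27, 2034: 117 days → $123,500 × 2.5% × 117/365 = $989.6918
Foxwood, April 28 – December 31, 2034: 248 days → $123,500 × 3% × 248/365 = $2,517.3699
Total = $3,507.0616

$3,507.06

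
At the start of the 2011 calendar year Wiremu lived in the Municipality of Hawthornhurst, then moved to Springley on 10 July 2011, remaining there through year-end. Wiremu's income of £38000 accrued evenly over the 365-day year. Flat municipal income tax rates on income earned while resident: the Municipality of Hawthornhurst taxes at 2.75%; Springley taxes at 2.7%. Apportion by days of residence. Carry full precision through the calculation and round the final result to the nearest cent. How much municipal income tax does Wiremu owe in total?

£1035.89

The Municipality of Hawthornhurst, 1 January – 9 July 2011: 190 days → £38000 × 2.75% × 190/365 = £543.9726
Springley, 10 July – 31 December 2011: 175 days → £38000 × 2.7% × 175/365 = £491.9178
Total = £1035.8904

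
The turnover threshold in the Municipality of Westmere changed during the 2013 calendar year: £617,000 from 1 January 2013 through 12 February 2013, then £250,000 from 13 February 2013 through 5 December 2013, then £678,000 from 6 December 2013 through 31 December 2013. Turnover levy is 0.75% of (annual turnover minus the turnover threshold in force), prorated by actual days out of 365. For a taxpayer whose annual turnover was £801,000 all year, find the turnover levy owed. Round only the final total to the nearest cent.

£3,579.58

1 January – 12 February 2013: 43 days, exemption £617,000 → (£801,000 − £617,000) × 0.75% × 43/365 = £162.5753
13 February – 5 December 2013: 296 days, exemption £250,000 → (£801,000 − £250,000) × 0.75% × 296/365 = £3,351.2877
6 December – 31 December 2013: 26 days, exemption £678,000 → (£801,000 − £678,000) × 0.75% × 26/365 = £65.7123
Total = £3,579.5753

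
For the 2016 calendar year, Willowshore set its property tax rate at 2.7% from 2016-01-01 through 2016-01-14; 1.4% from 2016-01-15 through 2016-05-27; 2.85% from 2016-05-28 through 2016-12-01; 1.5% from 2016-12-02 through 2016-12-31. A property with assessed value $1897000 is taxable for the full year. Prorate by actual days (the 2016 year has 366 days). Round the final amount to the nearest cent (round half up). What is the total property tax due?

$41785.83

2016-01-01 to 2016-01-14: 14 days at 2.7% → $1897000 × 2.7% × 14/366 = $1959.1967
2016-01-15 to 2016-05-27: 134 days at 1.4% → $1897000 × 1.4% × 134/366 = $9723.4208
2016-05-28 to 2016-12-01: 188 days at 2.85% → $1897000 × 2.85% × 188/366 = $27770.8361
2016-12-02 to 2016-12-31: 30 days at 1.5% → $1897000 × 1.5% × 30/366 = $2332.3770
Total = $41785.8306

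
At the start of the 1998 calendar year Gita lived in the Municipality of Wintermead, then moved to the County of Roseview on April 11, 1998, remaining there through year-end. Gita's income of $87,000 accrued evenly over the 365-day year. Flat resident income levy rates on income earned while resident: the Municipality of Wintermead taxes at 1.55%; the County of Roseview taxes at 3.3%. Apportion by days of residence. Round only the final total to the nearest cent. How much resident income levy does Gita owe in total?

The Municipality of Wintermead, January 1 – April 10, 1998: 100 days → $87,000 × 1.55% × 100/365 = $369.4521
The County of Roseview, April 11 – December 31, 1998: 265 days → $87,000 × 3.3% × 265/365 = $2,084.4247
Total = $2,453.8767

$2,453.88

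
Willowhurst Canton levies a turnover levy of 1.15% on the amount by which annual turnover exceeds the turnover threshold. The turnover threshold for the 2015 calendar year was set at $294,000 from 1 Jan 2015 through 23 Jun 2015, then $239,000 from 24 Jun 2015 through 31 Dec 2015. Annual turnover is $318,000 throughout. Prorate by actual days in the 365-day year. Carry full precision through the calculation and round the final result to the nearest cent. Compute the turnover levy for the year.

$606.98

1 Jan – 23 Jun 2015: 174 days, exemption $294,000 → ($318,000 − $294,000) × 1.15% × 174/365 = $131.5726
24 Jun – 31 Dec 2015: 191 days, exemption $239,000 → ($318,000 − $239,000) × 1.15% × 191/365 = $475.4068
Total = $606.9795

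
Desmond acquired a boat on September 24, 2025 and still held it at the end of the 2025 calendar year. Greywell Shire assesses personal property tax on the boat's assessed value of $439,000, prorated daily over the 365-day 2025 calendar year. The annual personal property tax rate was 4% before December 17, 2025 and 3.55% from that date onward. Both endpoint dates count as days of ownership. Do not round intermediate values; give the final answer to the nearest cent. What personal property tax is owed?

$4,681.66

September 24 – December 16, 2025: 84 days at 4% → $439,000 × 4% × 84/365 = $4,041.2055
December 17 – December 31, 2025: 15 days at 3.55% → $439,000 × 3.55% × 15/365 = $640.4589
Total = $4,681.6644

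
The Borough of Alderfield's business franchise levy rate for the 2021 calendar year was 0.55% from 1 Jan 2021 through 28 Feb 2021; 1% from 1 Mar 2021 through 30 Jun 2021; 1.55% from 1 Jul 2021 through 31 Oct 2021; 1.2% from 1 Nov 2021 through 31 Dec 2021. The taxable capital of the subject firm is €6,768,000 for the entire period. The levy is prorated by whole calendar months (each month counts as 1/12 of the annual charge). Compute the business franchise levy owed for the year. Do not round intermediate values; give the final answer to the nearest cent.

1 Jan – 28 Feb 2021: 2 months at 0.55% → €6,768,000 × 0.55% × 2/12 = €6,204.0000
1 Mar – 30 Jun 2021: 4 months at 1% → €6,768,000 × 1% × 4/12 = €22,560.0000
1 Jul – 31 Oct 2021: 4 months at 1.55% → €6,768,000 × 1.55% × 4/12 = €34,968.0000
1 Nov – 31 Dec 2021: 2 months at 1.2% → €6,768,000 × 1.2% × 2/12 = €13,536.0000
Total = €77,268.0000

€77,268.00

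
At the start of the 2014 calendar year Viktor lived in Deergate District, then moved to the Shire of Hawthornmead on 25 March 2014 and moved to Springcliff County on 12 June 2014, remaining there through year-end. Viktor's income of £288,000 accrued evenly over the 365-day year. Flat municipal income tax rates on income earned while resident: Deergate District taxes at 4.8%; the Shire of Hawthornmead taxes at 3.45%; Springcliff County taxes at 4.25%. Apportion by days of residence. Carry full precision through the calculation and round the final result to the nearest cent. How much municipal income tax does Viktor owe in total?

£12,101.52

Deergate District, 1 January – 24 March 2014: 83 days → £288,000 × 4.8% × 83/365 = £3,143.5397
The Shire of Hawthornmead, 25 March – 11 June 2014: 79 days → £288,000 × 3.45% × 79/365 = £2,150.5315
Springcliff County, 12 June – 31 December 2014: 203 days → £288,000 × 4.25% × 203/365 = £6,807.4521
Total = £12,101.5233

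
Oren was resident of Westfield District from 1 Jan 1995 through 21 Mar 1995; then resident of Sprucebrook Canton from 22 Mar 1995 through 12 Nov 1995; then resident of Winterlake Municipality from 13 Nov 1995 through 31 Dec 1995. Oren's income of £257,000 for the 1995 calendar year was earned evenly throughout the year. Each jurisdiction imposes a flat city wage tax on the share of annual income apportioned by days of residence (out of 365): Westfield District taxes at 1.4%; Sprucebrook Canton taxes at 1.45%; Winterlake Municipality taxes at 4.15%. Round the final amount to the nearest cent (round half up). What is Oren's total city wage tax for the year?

£4,629.87

Westfield District, 1 Jan – 21 Mar 1995: 80 days → £257,000 × 1.4% × 80/365 = £788.6027
Sprucebrook Canton, 22 Mar – 12 Nov 1995: 236 days → £257,000 × 1.45% × 236/365 = £2,409.4630
Winterlake Municipality, 13 Nov – 31 Dec 1995: 49 days → £257,000 × 4.15% × 49/365 = £1,431.8068
Total = £4,629.8726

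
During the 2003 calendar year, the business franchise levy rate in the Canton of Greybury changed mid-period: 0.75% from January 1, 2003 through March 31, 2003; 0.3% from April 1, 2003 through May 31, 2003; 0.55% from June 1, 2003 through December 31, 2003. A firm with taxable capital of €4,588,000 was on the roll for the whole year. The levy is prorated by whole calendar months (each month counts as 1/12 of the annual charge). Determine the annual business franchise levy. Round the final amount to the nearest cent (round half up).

January 1 – March 31, 2003: 3 months at 0.75% → €4,588,000 × 0.75% × 3/12 = €8,602.5000
April 1 – May 31, 2003: 2 months at 0.3% → €4,588,000 × 0.3% × 2/12 = €2,294.0000
June 1 – December 31, 2003: 7 months at 0.55% → €4,588,000 × 0.55% × 7/12 = €14,719.8333
Total = €25,616.3333

€25,616.33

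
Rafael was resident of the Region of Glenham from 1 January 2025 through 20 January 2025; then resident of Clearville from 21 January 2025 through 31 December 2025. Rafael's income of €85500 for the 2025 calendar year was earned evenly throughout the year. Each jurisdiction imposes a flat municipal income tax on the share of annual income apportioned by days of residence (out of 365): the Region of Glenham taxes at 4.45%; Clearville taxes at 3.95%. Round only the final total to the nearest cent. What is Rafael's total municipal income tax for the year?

The Region of Glenham, 1 January – 20 January 2025: 20 days → €85500 × 4.45% × 20/365 = €208.4795
Clearville, 21 January – 31 December 2025: 345 days → €85500 × 3.95% × 345/365 = €3192.1952
Total = €3400.6747

€3400.67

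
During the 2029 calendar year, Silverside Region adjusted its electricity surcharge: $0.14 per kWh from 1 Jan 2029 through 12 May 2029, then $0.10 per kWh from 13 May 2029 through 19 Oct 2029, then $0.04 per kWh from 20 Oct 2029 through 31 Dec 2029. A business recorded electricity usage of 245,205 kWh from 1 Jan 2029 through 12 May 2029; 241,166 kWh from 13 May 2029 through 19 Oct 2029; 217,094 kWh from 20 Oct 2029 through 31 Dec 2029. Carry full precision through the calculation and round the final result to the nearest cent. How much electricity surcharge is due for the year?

1 Jan – 12 May 2029: 245,205 kWh at $0.14/kWh → $34328.70
13 May – 19 Oct 2029: 241,166 kWh at $0.10/kWh → $24116.60
20 Oct – 31 Dec 2029: 217,094 kWh at $0.04/kWh → $8683.76

$67129.06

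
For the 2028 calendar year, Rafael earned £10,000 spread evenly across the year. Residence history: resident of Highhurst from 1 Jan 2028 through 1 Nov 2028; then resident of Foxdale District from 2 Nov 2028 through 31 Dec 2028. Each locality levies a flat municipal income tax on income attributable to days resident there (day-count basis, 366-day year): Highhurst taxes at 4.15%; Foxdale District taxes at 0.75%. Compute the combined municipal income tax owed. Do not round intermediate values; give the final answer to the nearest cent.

Highhurst, 1 Jan – 1 Nov 2028: 306 days → £10,000 × 4.15% × 306/366 = £346.9672
Foxdale District, 2 Nov – 31 Dec 2028: 60 days → £10,000 × 0.75% × 60/366 = £12.2951
Total = £359.2623

£359.26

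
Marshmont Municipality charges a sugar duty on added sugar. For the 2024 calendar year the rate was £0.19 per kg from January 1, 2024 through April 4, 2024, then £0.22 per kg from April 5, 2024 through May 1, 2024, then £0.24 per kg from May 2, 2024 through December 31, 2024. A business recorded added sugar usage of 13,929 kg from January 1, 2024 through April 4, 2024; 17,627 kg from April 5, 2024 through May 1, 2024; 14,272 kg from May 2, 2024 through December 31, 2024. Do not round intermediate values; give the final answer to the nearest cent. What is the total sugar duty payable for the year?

£9,949.73

January 1 – April 4, 2024: 13,929 kg at £0.19/kg → £2,646.51
April 5 – May 1, 2024: 17,627 kg at £0.22/kg → £3,877.94
May 2 – December 31, 2024: 14,272 kg at £0.24/kg → £3,425.28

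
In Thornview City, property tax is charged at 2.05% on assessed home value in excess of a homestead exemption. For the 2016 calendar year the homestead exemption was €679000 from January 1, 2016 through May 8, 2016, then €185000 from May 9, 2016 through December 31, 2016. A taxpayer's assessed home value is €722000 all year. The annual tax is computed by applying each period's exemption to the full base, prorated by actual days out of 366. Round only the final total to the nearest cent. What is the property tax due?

January 1 – May 8, 2016: 129 days, exemption €679000 → (€722000 − €679000) × 2.05% × 129/366 = €310.6926
May 9 – December 31, 2016: 237 days, exemption €185000 → (€722000 − €185000) × 2.05% × 237/366 = €7128.4549
Total = €7439.1475

€7439.15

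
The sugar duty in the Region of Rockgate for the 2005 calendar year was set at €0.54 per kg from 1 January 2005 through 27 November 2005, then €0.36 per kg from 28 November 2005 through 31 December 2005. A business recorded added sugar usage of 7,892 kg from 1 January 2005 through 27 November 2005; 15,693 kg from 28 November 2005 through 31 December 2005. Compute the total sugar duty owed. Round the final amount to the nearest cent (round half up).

€9911.16

1 January – 27 November 2005: 7,892 kg at €0.54/kg → €4261.68
28 November – 31 December 2005: 15,693 kg at €0.36/kg → €5649.48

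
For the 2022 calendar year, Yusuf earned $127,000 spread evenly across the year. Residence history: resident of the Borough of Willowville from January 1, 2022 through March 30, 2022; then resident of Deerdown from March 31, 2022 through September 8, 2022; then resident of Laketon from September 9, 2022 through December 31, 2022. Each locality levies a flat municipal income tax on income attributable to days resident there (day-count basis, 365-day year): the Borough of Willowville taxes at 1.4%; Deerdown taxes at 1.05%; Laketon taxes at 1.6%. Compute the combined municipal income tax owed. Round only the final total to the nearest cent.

The Borough of Willowville, January 1 – March 30, 2022: 89 days → $127,000 × 1.4% × 89/365 = $433.5397
Deerdown, March 31 – September 8, 2022: 162 days → $127,000 × 1.05% × 162/365 = $591.8548
Laketon, September 9 – December 31, 2022: 114 days → $127,000 × 1.6% × 114/365 = $634.6521
Total = $1,660.0466

$1,660.05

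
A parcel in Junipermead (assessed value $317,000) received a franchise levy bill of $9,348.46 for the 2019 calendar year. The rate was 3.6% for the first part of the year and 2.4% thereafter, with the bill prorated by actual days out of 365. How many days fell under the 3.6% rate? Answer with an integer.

Let d = days at the first rate; then 365 − d days at the second rate.
$317,000 × [3.6%·d + 2.4%·(365−d)] / 365 = $9,348.46
Solving gives d = 167, so the new rate took effect on June 17, 2019.

167 days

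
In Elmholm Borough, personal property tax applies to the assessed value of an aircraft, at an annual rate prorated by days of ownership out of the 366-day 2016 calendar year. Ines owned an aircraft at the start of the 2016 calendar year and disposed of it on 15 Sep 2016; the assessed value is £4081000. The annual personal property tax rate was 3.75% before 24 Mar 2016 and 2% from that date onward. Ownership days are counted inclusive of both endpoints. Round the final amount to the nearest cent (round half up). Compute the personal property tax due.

1 Jan – 23 Mar 2016: 83 days at 3.75% → £4081000 × 3.75% × 83/366 = £34705.2254
24 Mar – 15 Sep 2016: 176 days at 2% → £4081000 × 2% × 176/366 = £39248.9617
Total = £73954.1872

£73954.19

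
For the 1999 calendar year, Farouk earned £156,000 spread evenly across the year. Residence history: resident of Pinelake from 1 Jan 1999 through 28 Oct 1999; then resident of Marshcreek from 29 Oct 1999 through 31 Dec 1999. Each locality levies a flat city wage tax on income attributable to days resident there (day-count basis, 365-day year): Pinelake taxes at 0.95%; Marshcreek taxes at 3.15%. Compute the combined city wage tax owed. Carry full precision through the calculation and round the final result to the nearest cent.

Pinelake, 1 Jan – 28 Oct 1999: 301 days → £156,000 × 0.95% × 301/365 = £1,222.1425
Marshcreek, 29 Oct – 31 Dec 1999: 64 days → £156,000 × 3.15% × 64/365 = £861.6329
Total = £2,083.7753

£2,083.78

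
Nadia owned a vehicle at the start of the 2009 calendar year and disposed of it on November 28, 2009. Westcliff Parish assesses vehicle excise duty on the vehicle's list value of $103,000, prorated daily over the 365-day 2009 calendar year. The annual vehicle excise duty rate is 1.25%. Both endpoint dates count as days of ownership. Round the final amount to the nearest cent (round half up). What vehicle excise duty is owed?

Days held (January 1 – November 28, 2009): 332 out of 365
Tax = $103,000 × 1.25% × 332/365 = $1,171.0959

$1,171.10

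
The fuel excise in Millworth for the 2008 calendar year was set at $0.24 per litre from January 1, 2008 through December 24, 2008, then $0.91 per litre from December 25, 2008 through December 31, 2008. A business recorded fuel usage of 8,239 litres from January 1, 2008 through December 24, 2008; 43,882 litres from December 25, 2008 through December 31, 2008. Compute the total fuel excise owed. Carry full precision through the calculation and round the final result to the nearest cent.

$41,909.98

January 1 – December 24, 2008: 8,239 litres at $0.24/litre → $1,977.36
December 25 – December 31, 2008: 43,882 litres at $0.91/litre → $39,932.62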